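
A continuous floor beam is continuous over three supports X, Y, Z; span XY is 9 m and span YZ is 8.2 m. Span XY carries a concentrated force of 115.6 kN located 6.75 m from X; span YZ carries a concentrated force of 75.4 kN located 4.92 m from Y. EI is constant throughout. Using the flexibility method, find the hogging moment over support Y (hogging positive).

Insert a hinge at Y; M_Y is the redundant, and each span becomes simply supported.
End slopes at the hinge Y, treating each span as simply supported:
  span XY: point load 115.6 at a = 6.75: Pab(L + a)/(6LEI) = 512.1/EI
  span YZ: point load 75.4 at a = 4.92: Pab(L + b)/(6LEI) = 283.9/EI
  relative rotation θ_0 = (512.1 + 283.9)/EI = 796/EI
A unit hogging moment at Y produces rotation L₁/(3EI) + L₂/(3EI) = 5.733/EI.
Slope continuity at Y: θ_0 = M_Y·5.733/EI, so M_Y = 796/5.733 = 138.8 kN·m (hogging).

M_Y = 138.8 kN·m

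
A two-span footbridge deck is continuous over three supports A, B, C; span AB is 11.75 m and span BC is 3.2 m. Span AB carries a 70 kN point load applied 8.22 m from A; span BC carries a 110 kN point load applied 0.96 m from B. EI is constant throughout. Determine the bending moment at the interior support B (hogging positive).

M_B = 128.9 kN·m

Take M_B as the redundant. Released structure: two simple spans AB and BC with a hinge at B.
End slopes at the hinge B, treating each span as simply supported:
  span AB: point load 70 at a = 8.22: Pab(L + a)/(6LEI) = 575.4/EI
  span BC: point load 110 at a = 0.96: Pab(L + b)/(6LEI) = 67.02/EI
  relative rotation θ_0 = (575.4 + 67.02)/EI = 642.4/EI
A unit hogging moment at B produces rotation L₁/(3EI) + L₂/(3EI) = 4.983/EI.
Compatibility: M_B·(L₁+L₂)/(3EI) = θ_0, giving M_B = 128.9 kN·m (hogging).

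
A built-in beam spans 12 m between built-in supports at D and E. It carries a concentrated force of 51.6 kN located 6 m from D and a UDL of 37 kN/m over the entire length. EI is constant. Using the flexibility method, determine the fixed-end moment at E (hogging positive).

Release both end moments; the primary structure is a simply-supported span DE with redundants M_D and M_E.
End rotations of the released simple span under the applied load (×1/EI):
  at D: point load 51.6 at a = 6: Pab(L + b)/(6LEI) = 464.4/EI
  at E: point load 51.6 at a = 6: Pab(L + a)/(6LEI) = 464.4/EI
  at D: UDL 37: wL³/(24EI) = 2664/EI
  at E: UDL 37: wL³/(24EI) = 2664/EI
  θ_D0 = 3128/EI,  θ_E0 = 3128/EI
Flexibility coefficients: a unit moment at one end gives L/(3EI) there and L/(6EI) at the far end, so f₁₁ = f₂₂ = 4/EI and f₁₂ = f₂₁ = 2/EI.
Compatibility — zero rotation at each built-in end:
  4 M_D + 2 M_E = 3128
  2 M_D + 4 M_E = 3128
Solving the pair gives M_D = 521.4 kN·m and M_E = 521.4 kN·m (hogging).

M_E = 521.4 kN·m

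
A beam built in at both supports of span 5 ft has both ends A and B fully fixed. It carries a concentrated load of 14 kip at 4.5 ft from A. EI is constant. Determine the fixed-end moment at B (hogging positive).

Release both end moments; the primary structure is a simply-supported span AB with redundants M_A and M_B.
On the primary (simply-supported) span, the end slopes from the loading are:
  at A: point load 14 at a = 4.5: Pab(L + b)/(6LEI) = 5.775/EI
  at B: point load 14 at a = 4.5: Pab(L + a)/(6LEI) = 9.975/EI
  θ_A0 = 5.775/EI,  θ_B0 = 9.975/EI
Flexibility coefficients: a unit moment at one end gives L/(3EI) there and L/(6EI) at the far end, so f₁₁ = f₂₂ = 1.667/EI and f₁₂ = f₂₁ = 0.8333/EI.
Compatibility — zero rotation at each built-in end:
  1.667 M_A + 0.8333 M_B = 5.775
  0.8333 M_A + 1.667 M_B = 9.975
Solving the pair gives M_A = 0.63 kip·ft and M_B = 5.67 kip·ft (hogging).

M_B = 5.67 kip·ft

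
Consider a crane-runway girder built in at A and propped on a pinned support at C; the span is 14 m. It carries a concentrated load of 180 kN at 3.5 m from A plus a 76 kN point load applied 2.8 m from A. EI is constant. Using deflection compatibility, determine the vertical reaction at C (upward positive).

Release the roller at C. Primary structure: cantilever fixed at A.
Deflection at C on the released cantilever, summing each load's contribution:
  point load 180 at a = 3.5: Pa²(3L − a)/(6EI) = 14149/EI
  point load 76 at a = 2.8: Pa²(3L − a)/(6EI) = 3893/EI
  δ_0 = 18042/EI
Flexibility coefficient — unit upward force at C: δ_{CC} = L³/(3EI) = 914.7/EI.
The prop prevents deflection at C: R_C = δ_0/δ_{CC} = 18042/914.7 = 19.72 kN.

R_C = 19.72 kN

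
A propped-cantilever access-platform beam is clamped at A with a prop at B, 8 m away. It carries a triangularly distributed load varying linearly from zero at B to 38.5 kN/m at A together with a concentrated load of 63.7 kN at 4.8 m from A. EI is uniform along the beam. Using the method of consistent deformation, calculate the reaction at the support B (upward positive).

Remove the prop at B; the released (primary) structure is a cantilever built in at A.
Downward deflection at the released point B due to the loads:
  triangular load, peak 38.5 at the fixed end: w₀L⁴/(30EI) = 5257/EI
  point load 63.7 at a = 4.8: Pa²(3L − a)/(6EI) = 4696/EI
  δ_0 = 9953/EI
Tip deflection under a unit load at B: L³/(3EI) = 170.7/EI.
Compatibility at B: δ_0 − R_B·δ_{BB} = 0, so R_B = 9953/170.7 = 58.32 kN.

R_B = 58.32 kN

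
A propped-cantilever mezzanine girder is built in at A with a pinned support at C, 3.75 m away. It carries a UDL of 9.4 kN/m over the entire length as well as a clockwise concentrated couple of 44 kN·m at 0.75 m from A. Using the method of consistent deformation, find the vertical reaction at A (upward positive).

Choose R_C as the redundant. The primary structure is the cantilever fixed at A.
Free-end deflection of the primary structure under the applied loading (downward +):
  UDL 9.4: wL⁴/(8EI) = 232.4/EI
  clockwise couple 44 at a = 0.75: M₀a(2L − a)/(2EI) = 111.4/EI
  δ_0 = 343.7/EI
Tip deflection under a unit load at C: L³/(3EI) = 17.58/EI.
Compatibility at C: δ_0 − R_C·δ_{CC} = 0, so R_C = 343.7/17.58 = 19.55 kN.
Vertical equilibrium: R_A = ΣP − R_C = 35.25 − 19.55 = 15.7 kN.

R_A = 15.7 kN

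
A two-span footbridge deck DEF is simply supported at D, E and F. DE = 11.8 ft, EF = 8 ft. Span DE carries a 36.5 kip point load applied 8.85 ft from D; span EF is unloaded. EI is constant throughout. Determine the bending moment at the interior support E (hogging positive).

M_E = 42.11 kip·ft

Release continuity at E by inserting a hinge; the redundant is the internal moment M_E. The primary structure is two simply-supported spans DE and EF.
Rotations at E on the released spans (each span's end-slope, ×1/EI):
  span DE: point load 36.5 at a = 8.85: Pab(L + a)/(6LEI) = 277.9/EI
  relative rotation θ_0 = (277.9 + 0)/EI = 277.9/EI
A unit hogging moment at E produces rotation L₁/(3EI) + L₂/(3EI) = 6.6/EI.
Slope continuity at E: θ_0 = M_E·6.6/EI, so M_E = 277.9/6.6 = 42.11 kip·ft (hogging).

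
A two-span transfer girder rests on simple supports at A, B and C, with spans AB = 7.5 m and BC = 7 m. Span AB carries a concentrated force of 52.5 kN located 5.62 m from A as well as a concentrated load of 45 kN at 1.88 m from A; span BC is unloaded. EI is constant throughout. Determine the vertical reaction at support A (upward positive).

Release continuity at B by inserting a hinge; the redundant is the internal moment M_B. The primary structure is two simply-supported spans AB and BC.
Rotations at B on the released spans (each span's end-slope, ×1/EI):
  span AB: point load 52.5 at a = 5.62: Pab(L + a)/(6LEI) = 161.7/EI
  span AB: point load 45 at a = 1.88: Pab(L + a)/(6LEI) = 99.11/EI
  relative rotation θ_0 = (260.8 + 0)/EI = 260.8/EI
A unit hogging moment at B produces rotation L₁/(3EI) + L₂/(3EI) = 4.833/EI.
Compatibility: M_B·(L₁+L₂)/(3EI) = θ_0, giving M_B = 53.96 kN·m (hogging).
Span AB, ΣM about A with M_B applied at B: R_B^{AB}·7.5 = 379.6 + 53.96, so R_B^{AB} = 57.82 kN and R_A = 97.5 − 57.82 = 39.68 kN.

R_A = 39.68 kN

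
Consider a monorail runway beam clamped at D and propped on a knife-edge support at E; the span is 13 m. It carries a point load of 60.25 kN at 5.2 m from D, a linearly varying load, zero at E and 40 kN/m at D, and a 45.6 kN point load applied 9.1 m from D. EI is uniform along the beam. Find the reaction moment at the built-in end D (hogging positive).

M_D = 682 kN·m

Remove the prop at E; the released (primary) structure is a cantilever built in at D.
Free-end deflection of the primary structure under the applied loading (downward +):
  point load 60.25 at a = 5.2: Pa²(3L − a)/(6EI) = 9178/EI
  triangular load, peak 40 at the fixed end: w₀L⁴/(30EI) = 38081/EI
  point load 45.6 at a = 9.1: Pa²(3L − a)/(6EI) = 18818/EI
  δ_0 = 66077/EI
Flexibility coefficient — unit upward force at E: δ_{EE} = L³/(3EI) = 732.3/EI.
Compatibility at E: δ_0 − R_E·δ_{EE} = 0, so R_E = 66077/732.3 = 90.23 kN.
Moment equilibrium about D: M_D = Σ(load moments about D) − R_E·L = 1855 − 90.23×13 = 682 kN·m.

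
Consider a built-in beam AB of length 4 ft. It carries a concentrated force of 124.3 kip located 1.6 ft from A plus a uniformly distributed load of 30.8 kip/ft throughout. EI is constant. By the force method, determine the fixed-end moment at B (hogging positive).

M_B = 88.8 kip·ft

Release both end moments; the primary structure is a simply-supported span AB with redundants M_A and M_B.
End rotations of the released simple span under the applied load (×1/EI):
  at A: point load 124.3 at a = 1.6: Pab(L + b)/(6LEI) = 127.3/EI
  at B: point load 124.3 at a = 1.6: Pab(L + a)/(6LEI) = 111.4/EI
  at A: UDL 30.8: wL³/(24EI) = 82.13/EI
  at B: UDL 30.8: wL³/(24EI) = 82.13/EI
  θ_A0 = 209.4/EI,  θ_B0 = 193.5/EI
Flexibility coefficients: a unit moment at one end gives L/(3EI) there and L/(6EI) at the far end, so f₁₁ = f₂₂ = 1.333/EI and f₁₂ = f₂₁ = 0.6667/EI.
Compatibility — zero rotation at each built-in end:
  1.333 M_A + 0.6667 M_B = 209.4
  0.6667 M_A + 1.333 M_B = 193.5
Solving the pair gives M_A = 112.7 kip·ft and M_B = 88.8 kip·ft (hogging).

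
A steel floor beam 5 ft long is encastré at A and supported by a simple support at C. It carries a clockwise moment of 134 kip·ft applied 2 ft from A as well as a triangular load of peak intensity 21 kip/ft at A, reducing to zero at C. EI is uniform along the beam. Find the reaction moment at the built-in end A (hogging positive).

Take the reaction at C as the redundant and release it; the primary structure is a cantilever fixed at A.
Primary-structure tip deflection at C by superposition:
  clockwise couple 134 at a = 2: M₀a(2L − a)/(2EI) = 1072/EI
  triangular load, peak 21 at the fixed end: w₀L⁴/(30EI) = 437.5/EI
  δ_0 = 1510/EI
Flexibility coefficient — unit upward force at C: δ_{CC} = L³/(3EI) = 41.67/EI.
The prop prevents deflection at C: R_C = δ_0/δ_{CC} = 1510/41.67 = 36.23 kip.
Moment equilibrium about A: M_A = Σ(load moments about A) − R_C·L = 221.5 − 36.23×5 = 40.36 kip·ft.

M_A = 40.36 kip·ft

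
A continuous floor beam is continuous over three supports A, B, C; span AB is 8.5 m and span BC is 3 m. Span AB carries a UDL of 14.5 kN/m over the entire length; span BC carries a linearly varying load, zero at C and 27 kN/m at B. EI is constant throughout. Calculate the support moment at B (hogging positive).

M_B = 101 kN·m

Take M_B as the redundant. Released structure: two simple spans AB and BC with a hinge at B.
Discontinuity in slope at B on the released structure — sum the simple-span end rotations:
  span AB: UDL 14.5: wL³/(24EI) = 371/EI
  span BC: triangular load, peak 27: w₀L³/(45EI) = 16.2/EI
  relative rotation θ_0 = (371 + 16.2)/EI = 387.2/EI
A unit hogging moment at B produces rotation L₁/(3EI) + L₂/(3EI) = 3.833/EI.
Slope continuity at B: θ_0 = M_B·3.833/EI, so M_B = 387.2/3.833 = 101 kN·m (hogging).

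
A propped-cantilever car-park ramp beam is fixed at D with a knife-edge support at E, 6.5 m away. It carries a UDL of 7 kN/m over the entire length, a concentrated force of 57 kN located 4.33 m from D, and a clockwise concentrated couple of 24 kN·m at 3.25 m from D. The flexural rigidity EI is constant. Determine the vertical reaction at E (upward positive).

Release the roller at E. Primary structure: cantilever fixed at D.
Primary-structure tip deflection at E by superposition:
  UDL 7: wL⁴/(8EI) = 1562/EI
  point load 57 at a = 4.33: Pa²(3L − a)/(6EI) = 2702/EI
  clockwise couple 24 at a = 3.25: M₀a(2L − a)/(2EI) = 380.2/EI
  δ_0 = 4644/EI
Tip deflection under a unit load at E: L³/(3EI) = 91.54/EI.
The prop prevents deflection at E: R_E = δ_0/δ_{EE} = 4644/91.54 = 50.73 kN.

R_E = 50.73 kN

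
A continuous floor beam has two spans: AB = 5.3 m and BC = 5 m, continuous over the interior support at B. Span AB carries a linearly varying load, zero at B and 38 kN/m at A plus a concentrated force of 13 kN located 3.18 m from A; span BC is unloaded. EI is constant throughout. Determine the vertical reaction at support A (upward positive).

R_A = 65 kN

Take M_B as the redundant. Released structure: two simple spans AB and BC with a hinge at B.
End slopes at the hinge B, treating each span as simply supported:
  span AB: triangular load, peak 38: 7w₀L³/(360EI) = 110/EI
  span AB: point load 13 at a = 3.18: Pab(L + a)/(6LEI) = 23.37/EI
  relative rotation θ_0 = (133.4 + 0)/EI = 133.4/EI
A unit hogging moment at B produces rotation L₁/(3EI) + L₂/(3EI) = 3.433/EI.
Slope continuity at B: θ_0 = M_B·3.433/EI, so M_B = 133.4/3.433 = 38.85 kN·m (hogging).
Span AB, ΣM about A with M_B applied at B: R_B^{AB}·5.3 = 219.2 + 38.85, so R_B^{AB} = 48.7 kN and R_A = 113.7 − 48.7 = 65 kN.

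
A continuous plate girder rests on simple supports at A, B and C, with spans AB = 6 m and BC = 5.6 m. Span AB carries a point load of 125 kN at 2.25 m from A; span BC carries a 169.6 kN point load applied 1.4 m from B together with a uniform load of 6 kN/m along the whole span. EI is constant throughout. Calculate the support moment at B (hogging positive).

M_B = 149.1 kN·m

Insert a hinge at B; M_B is the redundant, and each span becomes simply supported.
Rotations at B on the released spans (each span's end-slope, ×1/EI):
  span AB: point load 125 at a = 2.25: Pab(L + a)/(6LEI) = 241.7/EI
  span BC: point load 169.6 at a = 1.4: Pab(L + b)/(6LEI) = 290.9/EI
  span BC: UDL 6: wL³/(24EI) = 43.9/EI
  relative rotation θ_0 = (241.7 + 334.8)/EI = 576.5/EI
A unit hogging moment at B produces rotation L₁/(3EI) + L₂/(3EI) = 3.867/EI.
Slope continuity at B: θ_0 = M_B·3.867/EI, so M_B = 576.5/3.867 = 149.1 kN·m (hogging).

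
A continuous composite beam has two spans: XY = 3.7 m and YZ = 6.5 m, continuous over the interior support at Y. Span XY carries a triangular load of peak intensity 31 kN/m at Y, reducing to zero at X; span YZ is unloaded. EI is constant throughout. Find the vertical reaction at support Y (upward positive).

Take M_Y as the redundant. Released structure: two simple spans XY and YZ with a hinge at Y.
Discontinuity in slope at Y on the released structure — sum the simple-span end rotations:
  span XY: triangular load, peak 31: w₀L³/(45EI) = 34.89/EI
  relative rotation θ_0 = (34.89 + 0)/EI = 34.89/EI
A unit hogging moment at Y produces rotation L₁/(3EI) + L₂/(3EI) = 3.4/EI.
Compatibility: M_Y·(L₁+L₂)/(3EI) = θ_0, giving M_Y = 10.26 kN·m (hogging).
Span XY, ΣM about X with M_Y applied at Y: R_Y^{XY}·3.7 = 141.5 + 10.26, so R_Y^{XY} = 41.01 kN and R_X = 57.35 − 41.01 = 16.34 kN.
Span YZ, ΣM about Z: R_Y^{YZ}·6.5 = 0 + 10.26, so R_Y^{YZ} = 1.579 kN and R_Z = 0 − 1.579 = -1.579 kN.
R_Y = 41.01 + 1.579 = 42.59 kN.

R_Y = 42.59 kN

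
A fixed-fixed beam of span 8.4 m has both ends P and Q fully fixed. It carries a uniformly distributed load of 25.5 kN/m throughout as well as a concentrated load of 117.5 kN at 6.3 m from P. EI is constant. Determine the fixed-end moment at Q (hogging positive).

M_Q = 288.7 kN·m

Release both end moments; the primary structure is a simply-supported span PQ with redundants M_P and M_Q.
On the primary (simply-supported) span, the end slopes from the loading are:
  at P: UDL 25.5: wL³/(24EI) = 629.7/EI
  at Q: UDL 25.5: wL³/(24EI) = 629.7/EI
  at P: point load 117.5 at a = 6.3: Pab(L + b)/(6LEI) = 323.9/EI
  at Q: point load 117.5 at a = 6.3: Pab(L + a)/(6LEI) = 453.4/EI
  θ_P0 = 953.6/EI,  θ_Q0 = 1083/EI
Flexibility coefficients: a unit moment at one end gives L/(3EI) there and L/(6EI) at the far end, so f₁₁ = f₂₂ = 2.8/EI and f₁₂ = f₂₁ = 1.4/EI.
Compatibility — zero rotation at each built-in end:
  2.8 M_P + 1.4 M_Q = 953.6
  1.4 M_P + 2.8 M_Q = 1083
Solving the pair gives M_P = 196.2 kN·m and M_Q = 288.7 kN·m (hogging).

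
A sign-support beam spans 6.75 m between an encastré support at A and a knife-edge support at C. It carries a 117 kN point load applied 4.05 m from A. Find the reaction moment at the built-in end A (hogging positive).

M_A = 132.7 kN·m

Remove the prop at C; the released (primary) structure is a cantilever built in at A.
Downward deflection at the released point C due to the loads:
  point load 117 at a = 4.05: Pa²(3L − a)/(6EI) = 5182/EI
Flexibility coefficient — unit upward force at C: δ_{CC} = L³/(3EI) = 102.5/EI.
The prop prevents deflection at C: R_C = δ_0/δ_{CC} = 5182/102.5 = 50.54 kN.
Moment equilibrium about A: M_A = Σ(load moments about A) − R_C·L = 473.9 − 50.54×6.75 = 132.7 kN·m.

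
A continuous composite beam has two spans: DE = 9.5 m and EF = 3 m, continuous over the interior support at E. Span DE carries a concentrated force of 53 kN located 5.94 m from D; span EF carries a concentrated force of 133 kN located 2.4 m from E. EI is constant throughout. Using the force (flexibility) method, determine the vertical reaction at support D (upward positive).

Insert a hinge at E; M_E is the redundant, and each span becomes simply supported.
Discontinuity in slope at E on the released structure — sum the simple-span end rotations:
  span DE: point load 53 at a = 5.94: Pab(L + a)/(6LEI) = 303.6/EI
  span EF: point load 133 at a = 2.4: Pab(L + b)/(6LEI) = 38.3/EI
  relative rotation θ_0 = (303.6 + 38.3)/EI = 341.9/EI
A unit hogging moment at E produces rotation L₁/(3EI) + L₂/(3EI) = 4.167/EI.
Slope continuity at E: θ_0 = M_E·4.167/EI, so M_E = 341.9/4.167 = 82.05 kN·m (hogging).
Span DE, ΣM about D with M_E applied at E: R_E^{DE}·9.5 = 314.8 + 82.05, so R_E^{DE} = 41.78 kN and R_D = 53 − 41.78 = 11.22 kN.

R_D = 11.22 kN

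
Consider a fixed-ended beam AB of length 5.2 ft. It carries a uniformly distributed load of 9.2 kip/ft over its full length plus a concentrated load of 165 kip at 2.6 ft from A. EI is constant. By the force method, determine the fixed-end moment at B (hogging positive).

Release both end moments; the primary structure is a simply-supported span AB with redundants M_A and M_B.
End rotations of the released simple span under the applied load (×1/EI):
  at A: UDL 9.2: wL³/(24EI) = 53.9/EI
  at B: UDL 9.2: wL³/(24EI) = 53.9/EI
  at A: point load 165 at a = 2.6: Pab(L + b)/(6LEI) = 278.9/EI
  at B: point load 165 at a = 2.6: Pab(L + a)/(6LEI) = 278.9/EI
  θ_A0 = 332.7/EI,  θ_B0 = 332.7/EI
Flexibility coefficients: a unit moment at one end gives L/(3EI) there and L/(6EI) at the far end, so f₁₁ = f₂₂ = 1.733/EI and f₁₂ = f₂₁ = 0.8667/EI.
Compatibility — zero rotation at each built-in end:
  1.733 M_A + 0.8667 M_B = 332.7
  0.8667 M_A + 1.733 M_B = 332.7
Solving the pair gives M_A = 128 kip·ft and M_B = 128 kip·ft (hogging).

M_B = 128 kip·ft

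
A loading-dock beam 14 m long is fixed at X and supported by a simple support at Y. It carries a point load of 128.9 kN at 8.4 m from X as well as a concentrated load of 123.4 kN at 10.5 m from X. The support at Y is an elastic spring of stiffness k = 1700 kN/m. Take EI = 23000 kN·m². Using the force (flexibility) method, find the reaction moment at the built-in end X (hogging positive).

Release the roller at Y. Primary structure: cantilever fixed at X.
Free-end deflection of the primary structure under the applied loading (downward +):
  point load 128.9 at a = 8.4: Pa²(3L − a)/(6EI) = 50933/EI
  point load 123.4 at a = 10.5: Pa²(3L − a)/(6EI) = 71425/EI
  δ_0 = 122358/EI
Flexibility coefficient — unit upward force at Y: δ_{YY} = L³/(3EI) = 914.7/EI.
With EI = 23000 kN·m²: δ_0 = 5.3199 m and δ_{YY} = 0.039768 m/kN.
Compatibility — the spring shortens by R_Y/k under the reaction it provides: δ_0 − R_Y·δ_{YY} = R_Y/k. With 1/k = 0.000588 m/kN, R_Y = δ_0 / (δ_{YY} + 1/k) = 5.3199 / (0.039768 + 0.000588) = 131.8 kN.
Moment equilibrium about X: M_X = Σ(load moments about X) − R_Y·L = 2378 − 131.8×14 = 532.9 kN·m.

M_X = 532.9 kN·m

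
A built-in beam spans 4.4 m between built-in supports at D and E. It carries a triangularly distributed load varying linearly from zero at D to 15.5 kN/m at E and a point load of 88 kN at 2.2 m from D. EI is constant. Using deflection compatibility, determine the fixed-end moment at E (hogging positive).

M_E = 63.4 kN·m

Release both end moments; the primary structure is a simply-supported span DE with redundants M_D and M_E.
End rotations of the released simple span under the applied load (×1/EI):
  at D: triangular load, peak 15.5: 7w₀L³/(360EI) = 25.67/EI
  at E: triangular load, peak 15.5: w₀L³/(45EI) = 29.34/EI
  at D: point load 88 at a = 2.2: Pab(L + b)/(6LEI) = 106.5/EI
  at E: point load 88 at a = 2.2: Pab(L + a)/(6LEI) = 106.5/EI
  θ_D0 = 132.2/EI,  θ_E0 = 135.8/EI
Flexibility coefficients: a unit moment at one end gives L/(3EI) there and L/(6EI) at the far end, so f₁₁ = f₂₂ = 1.467/EI and f₁₂ = f₂₁ = 0.7333/EI.
Compatibility — zero rotation at each built-in end:
  1.467 M_D + 0.7333 M_E = 132.2
  0.7333 M_D + 1.467 M_E = 135.8
Solving the pair gives M_D = 58.4 kN·m and M_E = 63.4 kN·m (hogging).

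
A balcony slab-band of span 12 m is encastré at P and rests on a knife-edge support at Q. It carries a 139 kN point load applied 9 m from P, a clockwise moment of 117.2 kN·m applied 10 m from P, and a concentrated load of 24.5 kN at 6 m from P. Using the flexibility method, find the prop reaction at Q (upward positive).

Remove the prop at Q; the released (primary) structure is a cantilever built in at P.
Primary-structure tip deflection at Q by superposition:
  point load 139 at a = 9: Pa²(3L − a)/(6EI) = 50666/EI
  clockwise couple 117.2 at a = 10: M₀a(2L − a)/(2EI) = 8204/EI
  point load 24.5 at a = 6: Pa²(3L − a)/(6EI) = 4410/EI
  δ_0 = 63280/EI
Flexibility coefficient — unit upward force at Q: δ_{QQ} = L³/(3EI) = 576/EI.
Compatibility at Q: δ_0 − R_Q·δ_{QQ} = 0, so R_Q = 63280/576 = 109.9 kN.

R_Q = 109.9 kN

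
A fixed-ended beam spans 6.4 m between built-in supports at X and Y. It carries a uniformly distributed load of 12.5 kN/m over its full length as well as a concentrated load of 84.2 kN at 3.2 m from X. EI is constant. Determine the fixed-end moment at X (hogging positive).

Release both end moments; the primary structure is a simply-supported span XY with redundants M_X and M_Y.
End rotations of the released simple span under the applied load (×1/EI):
  at X: UDL 12.5: wL³/(24EI) = 136.5/EI
  at Y: UDL 12.5: wL³/(24EI) = 136.5/EI
  at X: point load 84.2 at a = 3.2: Pab(L + b)/(6LEI) = 215.6/EI
  at Y: point load 84.2 at a = 3.2: Pab(L + a)/(6LEI) = 215.6/EI
  θ_X0 = 352.1/EI,  θ_Y0 = 352.1/EI
Flexibility coefficients: a unit moment at one end gives L/(3EI) there and L/(6EI) at the far end, so f₁₁ = f₂₂ = 2.133/EI and f₁₂ = f₂₁ = 1.067/EI.
Compatibility — zero rotation at each built-in end:
  2.133 M_X + 1.067 M_Y = 352.1
  1.067 M_X + 2.133 M_Y = 352.1
Solving the pair gives M_X = 110 kN·m and M_Y = 110 kN·m (hogging).

M_X = 110 kN·m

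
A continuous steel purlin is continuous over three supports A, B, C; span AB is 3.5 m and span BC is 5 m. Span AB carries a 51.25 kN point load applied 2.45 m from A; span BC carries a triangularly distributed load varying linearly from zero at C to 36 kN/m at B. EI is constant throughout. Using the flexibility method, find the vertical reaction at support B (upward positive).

Take M_B as the redundant. Released structure: two simple spans AB and BC with a hinge at B.
Discontinuity in slope at B on the released structure — sum the simple-span end rotations:
  span AB: point load 51.25 at a = 2.45: Pab(L + a)/(6LEI) = 37.35/EI
  span BC: triangular load, peak 36: w₀L³/(45EI) = 100/EI
  relative rotation θ_0 = (37.35 + 100)/EI = 137.4/EI
A unit hogging moment at B produces rotation L₁/(3EI) + L₂/(3EI) = 2.833/EI.
Compatibility: M_B·(L₁+L₂)/(3EI) = θ_0, giving M_B = 48.48 kN·m (hogging).
Span AB, ΣM about A with M_B applied at B: R_B^{AB}·3.5 = 125.6 + 48.48, so R_B^{AB} = 49.73 kN and R_A = 51.25 − 49.73 = 1.524 kN.
Span BC, ΣM about C: R_B^{BC}·5 = 300 + 48.48, so R_B^{BC} = 69.7 kN and R_C = 90 − 69.7 = 20.3 kN.
R_B = 49.73 + 69.7 = 119.4 kN.

R_B = 119.4 kN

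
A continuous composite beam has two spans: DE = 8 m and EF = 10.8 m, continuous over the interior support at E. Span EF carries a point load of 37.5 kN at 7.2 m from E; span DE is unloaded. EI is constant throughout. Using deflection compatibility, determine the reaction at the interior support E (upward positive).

R_E = 20 kN

Insert a hinge at E; M_E is the redundant, and each span becomes simply supported.
End slopes at the hinge E, treating each span as simply supported:
  span EF: point load 37.5 at a = 7.2: Pab(L + b)/(6LEI) = 216/EI
  relative rotation θ_0 = (0 + 216)/EI = 216/EI
A unit hogging moment at E produces rotation L₁/(3EI) + L₂/(3EI) = 6.267/EI.
Compatibility: M_E·(L₁+L₂)/(3EI) = θ_0, giving M_E = 34.47 kN·m (hogging).
Span DE, ΣM about D with M_E applied at E: R_E^{DE}·8 = 0 + 34.47, so R_E^{DE} = 4.309 kN and R_D = 0 − 4.309 = -4.309 kN.
Span EF, ΣM about F: R_E^{EF}·10.8 = 135 + 34.47, so R_E^{EF} = 15.69 kN and R_F = 37.5 − 15.69 = 21.81 kN.
R_E = 4.309 + 15.69 = 20 kN.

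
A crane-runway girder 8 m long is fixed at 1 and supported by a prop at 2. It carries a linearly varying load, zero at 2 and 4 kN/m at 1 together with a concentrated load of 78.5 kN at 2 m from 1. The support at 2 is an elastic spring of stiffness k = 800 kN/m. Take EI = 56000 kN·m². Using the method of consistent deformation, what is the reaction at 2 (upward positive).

R_2 = 7.053 kN

Remove the prop at 2; the released (primary) structure is a cantilever built in at 1.
Deflection at 2 on the released cantilever, summing each load's contribution:
  triangular load, peak 4 at the fixed end: w₀L⁴/(30EI) = 546.1/EI
  point load 78.5 at a = 2: Pa²(3L − a)/(6EI) = 1151/EI
  δ_0 = 1697/EI
Tip deflection under a unit load at 2: L³/(3EI) = 170.7/EI.
With EI = 56000 kN·m²: δ_0 = 0.030312 m and δ_{22} = 0.003048 m/kN.
Compatibility — the spring shortens by R_2/k under the reaction it provides: δ_0 − R_2·δ_{22} = R_2/k. With 1/k = 0.00125 m/kN, R_2 = δ_0 / (δ_{22} + 1/k) = 0.030312 / (0.003048 + 0.00125) = 7.053 kN.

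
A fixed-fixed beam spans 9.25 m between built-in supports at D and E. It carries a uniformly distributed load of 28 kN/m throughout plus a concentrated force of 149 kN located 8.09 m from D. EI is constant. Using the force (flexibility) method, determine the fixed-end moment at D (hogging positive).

Release both end moments; the primary structure is a simply-supported span DE with redundants M_D and M_E.
Simple-span end rotations at D and E under the given loads:
  at D: UDL 28: wL³/(24EI) = 923.4/EI
  at E: UDL 28: wL³/(24EI) = 923.4/EI
  at D: point load 149 at a = 8.09: Pab(L + b)/(6LEI) = 262.3/EI
  at E: point load 149 at a = 8.09: Pab(L + a)/(6LEI) = 436.9/EI
  θ_D0 = 1186/EI,  θ_E0 = 1360/EI
Flexibility coefficients: a unit moment at one end gives L/(3EI) there and L/(6EI) at the far end, so f₁₁ = f₂₂ = 3.083/EI and f₁₂ = f₂₁ = 1.542/EI.
Compatibility — zero rotation at each built-in end:
  3.083 M_D + 1.542 M_E = 1186
  1.542 M_D + 3.083 M_E = 1360
Solving the pair gives M_D = 218.6 kN·m and M_E = 331.9 kN·m (hogging).

M_D = 218.6 kN·m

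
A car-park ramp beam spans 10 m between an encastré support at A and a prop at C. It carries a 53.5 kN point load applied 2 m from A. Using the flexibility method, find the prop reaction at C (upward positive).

Remove the prop at C; the released (primary) structure is a cantilever built in at A.
Primary-structure tip deflection at C by superposition:
  point load 53.5 at a = 2: Pa²(3L − a)/(6EI) = 998.7/EI
Flexibility coefficient — unit upward force at C: δ_{CC} = L³/(3EI) = 333.3/EI.
Compatibility at C: δ_0 − R_C·δ_{CC} = 0, so R_C = 998.7/333.3 = 2.996 kN.

R_C = 2.996 kN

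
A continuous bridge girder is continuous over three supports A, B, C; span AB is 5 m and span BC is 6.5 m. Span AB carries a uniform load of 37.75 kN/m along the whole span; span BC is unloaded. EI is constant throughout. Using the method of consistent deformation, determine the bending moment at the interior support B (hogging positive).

Release continuity at B by inserting a hinge; the redundant is the internal moment M_B. The primary structure is two simply-supported spans AB and BC.
End slopes at the hinge B, treating each span as simply supported:
  span AB: UDL 37.75: wL³/(24EI) = 196.6/EI
  relative rotation θ_0 = (196.6 + 0)/EI = 196.6/EI
A unit hogging moment at B produces rotation L₁/(3EI) + L₂/(3EI) = 3.833/EI.
Compatibility: M_B·(L₁+L₂)/(3EI) = θ_0, giving M_B = 51.29 kN·m (hogging).

M_B = 51.29 kN·m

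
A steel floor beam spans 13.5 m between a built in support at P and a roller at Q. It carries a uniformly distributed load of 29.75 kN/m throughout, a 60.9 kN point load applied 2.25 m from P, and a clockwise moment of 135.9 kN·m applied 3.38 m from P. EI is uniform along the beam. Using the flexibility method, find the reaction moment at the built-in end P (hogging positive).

M_P = 829 kN·m

Remove the prop at Q; the released (primary) structure is a cantilever built in at P.
Deflection at Q on the released cantilever, summing each load's contribution:
  UDL 29.75: wL⁴/(8EI) = 123519/EI
  point load 60.9 at a = 2.25: Pa²(3L − a)/(6EI) = 1965/EI
  clockwise couple 135.9 at a = 3.38: M₀a(2L − a)/(2EI) = 5425/EI
  δ_0 = 130909/EI
Flexibility coefficient — unit upward force at Q: δ_{QQ} = L³/(3EI) = 820.1/EI.
The prop prevents deflection at Q: R_Q = δ_0/δ_{QQ} = 130909/820.1 = 159.6 kN.
Moment equilibrium about P: M_P = Σ(load moments about P) − R_Q·L = 2984 − 159.6×13.5 = 829 kN·m.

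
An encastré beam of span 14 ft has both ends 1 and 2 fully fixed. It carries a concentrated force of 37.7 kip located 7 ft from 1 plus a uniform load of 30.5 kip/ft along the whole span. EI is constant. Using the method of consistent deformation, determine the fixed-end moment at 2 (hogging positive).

Release both end moments; the primary structure is a simply-supported span 12 with redundants M_1 and M_2.
End rotations of the released simple span under the applied load (×1/EI):
  at 1: point load 37.7 at a = 7: Pab(L + b)/(6LEI) = 461.8/EI
  at 2: point load 37.7 at a = 7: Pab(L + a)/(6LEI) = 461.8/EI
  at 1: UDL 30.5: wL³/(24EI) = 3487/EI
  at 2: UDL 30.5: wL³/(24EI) = 3487/EI
  θ_10 = 3949/EI,  θ_20 = 3949/EI
Flexibility coefficients: a unit moment at one end gives L/(3EI) there and L/(6EI) at the far end, so f₁₁ = f₂₂ = 4.667/EI and f₁₂ = f₂₁ = 2.333/EI.
Compatibility — zero rotation at each built-in end:
  4.667 M_1 + 2.333 M_2 = 3949
  2.333 M_1 + 4.667 M_2 = 3949
Solving the pair gives M_1 = 564.1 kip·ft and M_2 = 564.1 kip·ft (hogging).

M_2 = 564.1 kip·ft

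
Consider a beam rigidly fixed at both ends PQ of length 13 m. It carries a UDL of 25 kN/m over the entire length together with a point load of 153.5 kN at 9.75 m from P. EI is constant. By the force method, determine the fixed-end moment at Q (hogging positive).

Take the two fixed-end moments M_P, M_Q as redundants; the released structure is the simple span PQ.
End rotations of the released simple span under the applied load (×1/EI):
  at P: UDL 25: wL³/(24EI) = 2289/EI
  at Q: UDL 25: wL³/(24EI) = 2289/EI
  at P: point load 153.5 at a = 9.75: Pab(L + b)/(6LEI) = 1013/EI
  at Q: point load 153.5 at a = 9.75: Pab(L + a)/(6LEI) = 1419/EI
  θ_P0 = 3302/EI,  θ_Q0 = 3707/EI
Flexibility coefficients: a unit moment at one end gives L/(3EI) there and L/(6EI) at the far end, so f₁₁ = f₂₂ = 4.333/EI and f₁₂ = f₂₁ = 2.167/EI.
Compatibility — zero rotation at each built-in end:
  4.333 M_P + 2.167 M_Q = 3302
  2.167 M_P + 4.333 M_Q = 3707
Solving the pair gives M_P = 445.6 kN·m and M_Q = 632.7 kN·m (hogging).

M_Q = 632.7 kN·m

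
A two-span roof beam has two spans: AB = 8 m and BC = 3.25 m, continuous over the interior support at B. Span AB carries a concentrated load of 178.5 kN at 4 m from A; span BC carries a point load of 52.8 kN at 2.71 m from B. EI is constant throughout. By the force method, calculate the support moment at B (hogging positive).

Take M_B as the redundant. Released structure: two simple spans AB and BC with a hinge at B.
End slopes at the hinge B, treating each span as simply supported:
  span AB: point load 178.5 at a = 4: Pab(L + a)/(6LEI) = 714/EI
  span BC: point load 52.8 at a = 2.71: Pab(L + b)/(6LEI) = 15.02/EI
  relative rotation θ_0 = (714 + 15.02)/EI = 729/EI
A unit hogging moment at B produces rotation L₁/(3EI) + L₂/(3EI) = 3.75/EI.
Slope continuity at B: θ_0 = M_B·3.75/EI, so M_B = 729/3.75 = 194.4 kN·m (hogging).

M_B = 194.4 kN·m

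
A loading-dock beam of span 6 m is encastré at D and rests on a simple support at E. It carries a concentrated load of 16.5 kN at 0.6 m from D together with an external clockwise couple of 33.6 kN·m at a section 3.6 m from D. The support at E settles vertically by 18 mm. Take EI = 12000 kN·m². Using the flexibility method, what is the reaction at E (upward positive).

Take the reaction at E as the redundant and release it; the primary structure is a cantilever fixed at D.
Deflection at E on the released cantilever, summing each load's contribution:
  point load 16.5 at a = 0.6: Pa²(3L − a)/(6EI) = 17.23/EI
  clockwise couple 33.6 at a = 3.6: M₀a(2L − a)/(2EI) = 508/EI
  δ_0 = 525.3/EI
Flexibility coefficient — unit upward force at E: δ_{EE} = L³/(3EI) = 72/EI.
With EI = 12000 kN·m²: δ_0 = 0.043772 m and δ_{EE} = 0.006 m/kN.
Compatibility — the beam at E must follow the support down by 0.018 m: δ_0 − R_E·δ_{EE} = 0.018, so R_E = (0.043772 − 0.018)/0.006 = 4.295 kN.

R_E = 4.295 kN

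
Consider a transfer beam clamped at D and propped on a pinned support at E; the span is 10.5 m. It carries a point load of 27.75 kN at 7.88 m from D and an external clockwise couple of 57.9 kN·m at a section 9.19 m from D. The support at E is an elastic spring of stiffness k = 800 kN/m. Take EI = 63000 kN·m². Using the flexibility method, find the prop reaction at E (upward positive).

Choose R_E as the redundant. The primary structure is the cantilever fixed at D.
Primary-structure tip deflection at E by superposition:
  point load 27.75 at a = 7.88: Pa²(3L − a)/(6EI) = 6783/EI
  clockwise couple 57.9 at a = 9.19: M₀a(2L − a)/(2EI) = 3142/EI
  δ_0 = 9925/EI
Tip deflection under a unit load at E: L³/(3EI) = 385.9/EI.
With EI = 63000 kN·m²: δ_0 = 0.15755 m and δ_{EE} = 0.006125 m/kN.
Compatibility — the spring shortens by R_E/k under the reaction it provides: δ_0 − R_E·δ_{EE} = R_E/k. With 1/k = 0.00125 m/kN, R_E = δ_0 / (δ_{EE} + 1/k) = 0.15755 / (0.006125 + 0.00125) = 21.36 kN.

R_E = 21.36 kN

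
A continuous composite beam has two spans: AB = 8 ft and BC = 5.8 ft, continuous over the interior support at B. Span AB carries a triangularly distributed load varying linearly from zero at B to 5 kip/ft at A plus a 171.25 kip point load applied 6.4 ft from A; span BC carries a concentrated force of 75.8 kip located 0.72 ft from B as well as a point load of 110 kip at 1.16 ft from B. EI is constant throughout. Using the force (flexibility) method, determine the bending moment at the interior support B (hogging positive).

M_B = 182.6 kip·ft

Release continuity at B by inserting a hinge; the redundant is the internal moment M_B. The primary structure is two simply-supported spans AB and BC.
Discontinuity in slope at B on the released structure — sum the simple-span end rotations:
  span AB: triangular load, peak 5: 7w₀L³/(360EI) = 49.78/EI
  span AB: point load 171.25 at a = 6.4: Pab(L + a)/(6LEI) = 526.1/EI
  span BC: point load 75.8 at a = 0.72: Pab(L + b)/(6LEI) = 86.68/EI
  span BC: point load 110 at a = 1.16: Pab(L + b)/(6LEI) = 177.6/EI
  relative rotation θ_0 = (575.9 + 264.3)/EI = 840.2/EI
A unit hogging moment at B produces rotation L₁/(3EI) + L₂/(3EI) = 4.6/EI.
Slope continuity at B: θ_0 = M_B·4.6/EI, so M_B = 840.2/4.6 = 182.6 kip·ft (hogging).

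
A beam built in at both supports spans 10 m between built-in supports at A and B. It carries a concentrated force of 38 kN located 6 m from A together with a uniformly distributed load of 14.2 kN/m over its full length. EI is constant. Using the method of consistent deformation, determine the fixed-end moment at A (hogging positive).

M_A = 154.8 kN·m

Take the two fixed-end moments M_A, M_B as redundants; the released structure is the simple span AB.
On the primary (simply-supported) span, the end slopes from the loading are:
  at A: point load 38 at a = 6: Pab(L + b)/(6LEI) = 212.8/EI
  at B: point load 38 at a = 6: Pab(L + a)/(6LEI) = 243.2/EI
  at A: UDL 14.2: wL³/(24EI) = 591.7/EI
  at B: UDL 14.2: wL³/(24EI) = 591.7/EI
  θ_A0 = 804.5/EI,  θ_B0 = 834.9/EI
Flexibility coefficients: a unit moment at one end gives L/(3EI) there and L/(6EI) at the far end, so f₁₁ = f₂₂ = 3.333/EI and f₁₂ = f₂₁ = 1.667/EI.
Compatibility — zero rotation at each built-in end:
  3.333 M_A + 1.667 M_B = 804.5
  1.667 M_A + 3.333 M_B = 834.9
Solving the pair gives M_A = 154.8 kN·m and M_B = 173.1 kN·m (hogging).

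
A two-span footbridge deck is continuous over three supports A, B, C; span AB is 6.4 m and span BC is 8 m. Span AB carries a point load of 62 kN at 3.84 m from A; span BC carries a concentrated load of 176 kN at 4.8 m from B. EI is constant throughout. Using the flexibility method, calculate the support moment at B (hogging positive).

Release continuity at B by inserting a hinge; the redundant is the internal moment M_B. The primary structure is two simply-supported spans AB and BC.
Rotations at B on the released spans (each span's end-slope, ×1/EI):
  span AB: point load 62 at a = 3.84: Pab(L + a)/(6LEI) = 162.5/EI
  span BC: point load 176 at a = 4.8: Pab(L + b)/(6LEI) = 630.8/EI
  relative rotation θ_0 = (162.5 + 630.8)/EI = 793.3/EI
A unit hogging moment at B produces rotation L₁/(3EI) + L₂/(3EI) = 4.8/EI.
Compatibility: M_B·(L₁+L₂)/(3EI) = θ_0, giving M_B = 165.3 kN·m (hogging).

M_B = 165.3 kN·m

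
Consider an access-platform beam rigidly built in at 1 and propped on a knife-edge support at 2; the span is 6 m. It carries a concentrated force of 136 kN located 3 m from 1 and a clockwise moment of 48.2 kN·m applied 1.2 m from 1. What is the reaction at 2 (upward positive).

Remove the prop at 2; the released (primary) structure is a cantilever built in at 1.
Free-end deflection of the primary structure under the applied loading (downward +):
  point load 136 at a = 3: Pa²(3L − a)/(6EI) = 3060/EI
  clockwise couple 48.2 at a = 1.2: M₀a(2L − a)/(2EI) = 312.3/EI
  δ_0 = 3372/EI
Flexibility coefficient — unit upward force at 2: δ_{22} = L³/(3EI) = 72/EI.
Compatibility at 2: δ_0 − R_2·δ_{22} = 0, so R_2 = 3372/72 = 46.84 kN.

R_2 = 46.84 kN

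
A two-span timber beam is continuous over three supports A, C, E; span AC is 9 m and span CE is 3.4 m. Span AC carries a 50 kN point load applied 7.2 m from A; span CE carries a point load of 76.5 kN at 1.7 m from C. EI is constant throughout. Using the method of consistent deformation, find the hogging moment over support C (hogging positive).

Take M_C as the redundant. Released structure: two simple spans AC and CE with a hinge at C.
Discontinuity in slope at C on the released structure — sum the simple-span end rotations:
  span AC: point load 50 at a = 7.2: Pab(L + a)/(6LEI) = 194.4/EI
  span CE: point load 76.5 at a = 1.7: Pab(L + b)/(6LEI) = 55.27/EI
  relative rotation θ_0 = (194.4 + 55.27)/EI = 249.7/EI
A unit hogging moment at C produces rotation L₁/(3EI) + L₂/(3EI) = 4.133/EI.
Slope continuity at C: θ_0 = M_C·4.133/EI, so M_C = 249.7/4.133 = 60.4 kN·m (hogging).

M_C = 60.4 kN·m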